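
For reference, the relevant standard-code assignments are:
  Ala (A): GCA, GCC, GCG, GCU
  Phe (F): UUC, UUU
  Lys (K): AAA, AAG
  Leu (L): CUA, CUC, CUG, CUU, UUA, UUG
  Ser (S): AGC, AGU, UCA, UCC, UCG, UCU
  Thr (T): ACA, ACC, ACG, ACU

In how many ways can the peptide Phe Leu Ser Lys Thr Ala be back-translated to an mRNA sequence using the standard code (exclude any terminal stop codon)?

Phe: 2 codons.
Leu: 6 codons.
Ser: 6 codons.
Lys: 2 codons.
Thr: 4 codons.
Ala: 4 codons.
2 × 6 × 6 × 2 × 4 × 4 = 2304.

2304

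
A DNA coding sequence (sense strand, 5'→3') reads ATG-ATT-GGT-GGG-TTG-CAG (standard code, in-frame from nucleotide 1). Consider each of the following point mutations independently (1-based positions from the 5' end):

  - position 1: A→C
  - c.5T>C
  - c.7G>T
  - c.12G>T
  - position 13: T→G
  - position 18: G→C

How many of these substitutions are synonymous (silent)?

Codon 1: ATG (Met) → CTG (Leu) — missense.
Codon 2: ATT (Ile) → ACT (Thr) — missense.
Codon 3: GGT (Gly) → TGT (Cys) — missense.
Codon 4: GGG (Gly) → GGT (Gly) — synonymous.
Codon 5: TTG (Leu) → GTG (Val) — missense.
Codon 6: CAG (Gln) → CAC (His) — missense.
Synonymous: 1 of 6.

1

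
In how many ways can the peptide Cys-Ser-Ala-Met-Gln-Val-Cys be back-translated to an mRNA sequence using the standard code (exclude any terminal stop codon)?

768

Cys: 2 codons.
Ser: 6 codons.
Ala: 4 codons.
Met: 1 codon.
Gln: 2 codons.
Val: 4 codons.
Cys: 2 codons.
2 × 6 × 4 × 1 × 2 × 4 × 2 = 768.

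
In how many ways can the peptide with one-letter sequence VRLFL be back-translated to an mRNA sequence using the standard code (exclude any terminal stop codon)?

Val: 4 codons.
Arg: 6 codons.
Leu: 6 codons.
Phe: 2 codons.
Leu: 6 codons.
4 × 6 × 6 × 2 × 6 = 1728.

1728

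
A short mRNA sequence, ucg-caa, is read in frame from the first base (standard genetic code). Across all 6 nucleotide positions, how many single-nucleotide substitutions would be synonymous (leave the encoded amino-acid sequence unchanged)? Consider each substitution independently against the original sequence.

Codon 1 (UCG, Ser): 3 synonymous substitutions.
Codon 2 (CAA, Gln): 1 synonymous substitution.
Total: 3 + 1 = 4.

4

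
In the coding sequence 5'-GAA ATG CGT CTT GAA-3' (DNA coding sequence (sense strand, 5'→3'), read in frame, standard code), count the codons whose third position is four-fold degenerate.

2

Codon 1 GAA (Glu): third position 2-fold.
Codon 2 ATG (Met): third position 1-fold.
Codon 3 CGT (Arg): third position 4-fold.
Codon 4 CTT (Leu): third position 4-fold.
Codon 5 GAA (Glu): third position 2-fold.
Four-fold degenerate third positions: 2.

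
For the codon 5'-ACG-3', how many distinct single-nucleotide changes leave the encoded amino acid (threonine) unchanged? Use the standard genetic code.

Position 1: none → 0 synonymous.
Position 2: none → 0 synonymous.
Position 3: ACT, ACC, ACA → 3 synonymous.
Total: 0 + 0 + 3 = 3.

3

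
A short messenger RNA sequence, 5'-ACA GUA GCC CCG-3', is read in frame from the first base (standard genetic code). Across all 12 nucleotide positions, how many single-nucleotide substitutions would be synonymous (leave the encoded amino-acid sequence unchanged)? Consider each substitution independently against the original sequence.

Codon 1 (ACA, Thr): 3 synonymous substitutions.
Codon 2 (GUA, Val): 3 synonymous substitutions.
Codon 3 (GCC, Ala): 3 synonymous substitutions.
Codon 4 (CCG, Pro): 3 synonymous substitutions.
Total: 3 + 3 + 3 + 3 = 12.

12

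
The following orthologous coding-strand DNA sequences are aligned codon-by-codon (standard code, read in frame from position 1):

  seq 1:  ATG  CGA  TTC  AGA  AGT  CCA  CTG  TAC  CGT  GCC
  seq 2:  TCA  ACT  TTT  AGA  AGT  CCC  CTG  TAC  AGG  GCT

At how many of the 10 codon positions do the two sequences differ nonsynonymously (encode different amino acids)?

2

Codon 1: ATG Met / TCA Ser — nonsynonymous.
Codon 2: CGA Arg / ACT Thr — nonsynonymous.
Codon 3: TTC Phe / TTT Phe — synonymous.
Codon 4: AGA Arg / AGA Arg — identical.
Codon 5: AGT Ser / AGT Ser — identical.
Codon 6: CCA Pro / CCC Pro — synonymous.
Codon 7: CTG Leu / CTG Leu — identical.
Codon 8: TAC Tyr / TAC Tyr — identical.
Codon 9: CGT Arg / AGG Arg — synonymous.
Codon 10: GCC Ala / GCT Ala — synonymous.
Nonsynonymous differences: 2.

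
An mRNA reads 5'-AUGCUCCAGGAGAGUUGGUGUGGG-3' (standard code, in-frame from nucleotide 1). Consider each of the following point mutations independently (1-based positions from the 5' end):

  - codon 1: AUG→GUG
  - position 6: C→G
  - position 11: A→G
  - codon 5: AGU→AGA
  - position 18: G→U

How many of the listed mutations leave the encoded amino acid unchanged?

Codon 1: AUG (Met) → GUG (Val) — missense.
Codon 2: CUC (Leu) → CUG (Leu) — synonymous.
Codon 4: GAG (Glu) → GGG (Gly) — missense.
Codon 5: AGU (Ser) → AGA (Arg) — missense.
Codon 6: UGG (Trp) → UGU (Cys) — missense.
Synonymous: 1 of 5.

1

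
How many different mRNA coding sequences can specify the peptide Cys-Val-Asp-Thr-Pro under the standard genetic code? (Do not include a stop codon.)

Cys: 2 codons.
Val: 4 codons.
Asp: 2 codons.
Thr: 4 codons.
Pro: 4 codons.
2 × 4 × 2 × 4 × 4 = 256.

256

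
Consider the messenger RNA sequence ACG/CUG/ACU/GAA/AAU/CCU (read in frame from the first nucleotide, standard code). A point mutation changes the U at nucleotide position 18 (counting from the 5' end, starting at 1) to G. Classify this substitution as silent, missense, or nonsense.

silent

Position 18 falls in codon 6: CCU → Pro.
After the substitution the codon is CCG → Pro.
Both encode Pro, so the change is synonymous.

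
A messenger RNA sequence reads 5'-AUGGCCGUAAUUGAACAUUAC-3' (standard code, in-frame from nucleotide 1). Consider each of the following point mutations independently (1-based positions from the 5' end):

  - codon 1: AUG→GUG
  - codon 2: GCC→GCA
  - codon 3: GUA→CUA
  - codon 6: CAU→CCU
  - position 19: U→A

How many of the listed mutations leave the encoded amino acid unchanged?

1

Codon 1: AUG (Met) → GUG (Val) — missense.
Codon 2: GCC (Ala) → GCA (Ala) — synonymous.
Codon 3: GUA (Val) → CUA (Leu) — missense.
Codon 6: CAU (His) → CCU (Pro) — missense.
Codon 7: UAC (Tyr) → AAC (Asn) — missense.
Synonymous: 1 of 5.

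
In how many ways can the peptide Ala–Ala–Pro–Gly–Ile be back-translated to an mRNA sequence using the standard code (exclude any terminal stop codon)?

768

Ala: 4 codons.
Ala: 4 codons.
Pro: 4 codons.
Gly: 4 codons.
Ile: 3 codons.
4 × 4 × 4 × 4 × 3 = 768.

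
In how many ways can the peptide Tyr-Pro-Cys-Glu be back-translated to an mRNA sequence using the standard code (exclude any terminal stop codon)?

Tyr: 2 codons.
Pro: 4 codons.
Cys: 2 codons.
Glu: 2 codons.
2 × 4 × 2 × 2 = 32.

32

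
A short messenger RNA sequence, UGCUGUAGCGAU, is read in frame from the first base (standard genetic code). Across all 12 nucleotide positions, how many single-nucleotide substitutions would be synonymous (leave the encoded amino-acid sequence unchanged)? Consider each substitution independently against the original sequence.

Codon 1 (UGC, Cys): 1 synonymous substitution.
Codon 2 (UGU, Cys): 1 synonymous substitution.
Codon 3 (AGC, Ser): 1 synonymous substitution.
Codon 4 (GAU, Asp): 1 synonymous substitution.
Total: 1 + 1 + 1 + 1 = 4.

4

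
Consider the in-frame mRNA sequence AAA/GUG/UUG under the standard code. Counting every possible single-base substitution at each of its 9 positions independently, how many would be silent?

6

Codon 1 (AAA, Lys): 1 synonymous substitution.
Codon 2 (GUG, Val): 3 synonymous substitutions.
Codon 3 (UUG, Leu): 2 synonymous substitutions.
Total: 1 + 3 + 2 = 6.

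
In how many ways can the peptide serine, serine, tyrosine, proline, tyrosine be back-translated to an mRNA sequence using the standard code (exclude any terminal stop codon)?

Ser: 6 codons.
Ser: 6 codons.
Tyr: 2 codons.
Pro: 4 codons.
Tyr: 2 codons.
6 × 6 × 2 × 4 × 2 = 576.

576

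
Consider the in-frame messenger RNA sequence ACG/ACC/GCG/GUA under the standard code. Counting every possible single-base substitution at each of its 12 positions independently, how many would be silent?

Codon 1 (ACG, Thr): 3 synonymous substitutions.
Codon 2 (ACC, Thr): 3 synonymous substitutions.
Codon 3 (GCG, Ala): 3 synonymous substitutions.
Codon 4 (GUA, Val): 3 synonymous substitutions.
Total: 3 + 3 + 3 + 3 = 12.

12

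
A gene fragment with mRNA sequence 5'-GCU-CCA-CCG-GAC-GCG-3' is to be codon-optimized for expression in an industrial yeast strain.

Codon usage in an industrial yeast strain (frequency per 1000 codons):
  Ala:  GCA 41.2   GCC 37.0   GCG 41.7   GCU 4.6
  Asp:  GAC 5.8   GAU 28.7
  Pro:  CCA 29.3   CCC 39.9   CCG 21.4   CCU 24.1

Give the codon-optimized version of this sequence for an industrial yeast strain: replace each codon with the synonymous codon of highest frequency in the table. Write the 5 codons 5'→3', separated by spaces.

GCG CCC CCC GAU GCG

Codon 1 (Ala): best is GCG at 41.7.
Codon 2 (Pro): best is CCC at 39.9.
Codon 3 (Pro): best is CCC at 39.9.
Codon 4 (Asp): best is GAU at 28.7.
Codon 5 (Ala): best is GCG at 41.7.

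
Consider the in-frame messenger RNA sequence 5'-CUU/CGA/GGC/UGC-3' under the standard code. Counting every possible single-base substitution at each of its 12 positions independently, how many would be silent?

11

Codon 1 (CUU, Leu): 3 synonymous substitutions.
Codon 2 (CGA, Arg): 4 synonymous substitutions.
Codon 3 (GGC, Gly): 3 synonymous substitutions.
Codon 4 (UGC, Cys): 1 synonymous substitution.
Total: 3 + 4 + 3 + 1 = 11.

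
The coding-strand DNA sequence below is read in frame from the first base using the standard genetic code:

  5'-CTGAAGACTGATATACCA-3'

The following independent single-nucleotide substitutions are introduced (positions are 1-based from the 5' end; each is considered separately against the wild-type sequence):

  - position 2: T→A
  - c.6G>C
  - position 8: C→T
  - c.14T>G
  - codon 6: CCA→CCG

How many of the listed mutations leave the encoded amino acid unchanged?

Codon 1: CTG (Leu) → CAG (Gln) — missense.
Codon 2: AAG (Lys) → AAC (Asn) — missense.
Codon 3: ACT (Thr) → ATT (Ile) — missense.
Codon 5: ATA (Ile) → AGA (Arg) — missense.
Codon 6: CCA (Pro) → CCG (Pro) — synonymous.
Synonymous: 1 of 5.

1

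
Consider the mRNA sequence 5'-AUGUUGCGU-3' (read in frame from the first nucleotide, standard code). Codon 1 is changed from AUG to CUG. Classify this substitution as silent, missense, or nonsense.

missense

Position 1 falls in codon 1: AUG → Met.
After the substitution the codon is CUG → Leu.
Met ≠ Leu, so this is a missense mutation.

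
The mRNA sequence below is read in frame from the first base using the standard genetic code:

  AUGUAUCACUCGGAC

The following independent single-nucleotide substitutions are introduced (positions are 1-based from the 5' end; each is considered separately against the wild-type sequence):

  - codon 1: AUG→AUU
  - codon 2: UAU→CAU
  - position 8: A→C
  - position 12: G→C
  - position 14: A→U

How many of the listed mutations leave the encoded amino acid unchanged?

Codon 1: AUG (Met) → AUU (Ile) — missense.
Codon 2: UAU (Tyr) → CAU (His) — missense.
Codon 3: CAC (His) → CCC (Pro) — missense.
Codon 4: UCG (Ser) → UCC (Ser) — synonymous.
Codon 5: GAC (Asp) → GUC (Val) — missense.
Synonymous: 1 of 5.

1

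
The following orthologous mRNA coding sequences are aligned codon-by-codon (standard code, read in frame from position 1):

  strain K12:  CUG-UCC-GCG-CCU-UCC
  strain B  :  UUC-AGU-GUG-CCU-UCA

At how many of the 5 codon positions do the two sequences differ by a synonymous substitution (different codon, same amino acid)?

2

Codon 1: CUG Leu / UUC Phe — nonsynonymous.
Codon 2: UCC Ser / AGU Ser — synonymous.
Codon 3: GCG Ala / GUG Val — nonsynonymous.
Codon 4: CCU Pro / CCU Pro — identical.
Codon 5: UCC Ser / UCA Ser — synonymous.
Synonymous differences: 2.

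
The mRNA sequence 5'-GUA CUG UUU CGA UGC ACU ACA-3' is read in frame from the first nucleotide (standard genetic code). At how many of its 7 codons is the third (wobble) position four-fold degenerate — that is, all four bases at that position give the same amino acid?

5

Codon 1 GUA (Val): third position 4-fold.
Codon 2 CUG (Leu): third position 4-fold.
Codon 3 UUU (Phe): third position 2-fold.
Codon 4 CGA (Arg): third position 4-fold.
Codon 5 UGC (Cys): third position 2-fold.
Codon 6 ACU (Thr): third position 4-fold.
Codon 7 ACA (Thr): third position 4-fold.
Four-fold degenerate third positions: 5.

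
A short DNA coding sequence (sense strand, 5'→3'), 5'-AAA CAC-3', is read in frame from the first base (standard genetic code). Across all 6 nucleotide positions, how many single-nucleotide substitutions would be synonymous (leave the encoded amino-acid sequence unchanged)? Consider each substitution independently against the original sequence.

2

Codon 1 (AAA, Lys): 1 synonymous substitution.
Codon 2 (CAC, His): 1 synonymous substitution.
Total: 1 + 1 = 2.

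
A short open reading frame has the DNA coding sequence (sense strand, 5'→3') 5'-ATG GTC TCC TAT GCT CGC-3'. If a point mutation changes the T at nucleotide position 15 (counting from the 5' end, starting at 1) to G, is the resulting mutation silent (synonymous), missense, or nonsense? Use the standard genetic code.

silent

Position 15 falls in codon 5: GCT → Ala.
After the substitution the codon is GCG → Ala.
Both encode Ala, so the change is synonymous.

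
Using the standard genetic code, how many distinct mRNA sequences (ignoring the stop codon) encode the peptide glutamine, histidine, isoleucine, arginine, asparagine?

144

Gln: 2 codons.
His: 2 codons.
Ile: 3 codons.
Arg: 6 codons.
Asn: 2 codons.
2 × 2 × 3 × 6 × 2 = 144.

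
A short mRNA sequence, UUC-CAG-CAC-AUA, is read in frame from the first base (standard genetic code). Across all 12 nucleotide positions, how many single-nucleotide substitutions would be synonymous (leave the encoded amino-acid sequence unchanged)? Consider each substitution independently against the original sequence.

5

Codon 1 (UUC, Phe): 1 synonymous substitution.
Codon 2 (CAG, Gln): 1 synonymous substitution.
Codon 3 (CAC, His): 1 synonymous substitution.
Codon 4 (AUA, Ile): 2 synonymous substitutions.
Total: 1 + 1 + 1 + 2 = 5.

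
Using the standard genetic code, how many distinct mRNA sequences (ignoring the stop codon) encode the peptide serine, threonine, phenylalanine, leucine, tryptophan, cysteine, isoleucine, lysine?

3456

Ser: 6 codons.
Thr: 4 codons.
Phe: 2 codons.
Leu: 6 codons.
Trp: 1 codon.
Cys: 2 codons.
Ile: 3 codons.
Lys: 2 codons.
6 × 4 × 2 × 6 × 1 × 2 × 3 × 2 = 3456.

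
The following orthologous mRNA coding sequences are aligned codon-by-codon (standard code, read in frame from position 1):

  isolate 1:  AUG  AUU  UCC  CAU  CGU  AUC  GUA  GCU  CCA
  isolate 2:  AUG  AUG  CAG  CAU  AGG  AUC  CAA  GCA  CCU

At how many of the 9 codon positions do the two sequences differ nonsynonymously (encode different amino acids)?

Codon 1: AUG Met / AUG Met — identical.
Codon 2: AUU Ile / AUG Met — nonsynonymous.
Codon 3: UCC Ser / CAG Gln — nonsynonymous.
Codon 4: CAU His / CAU His — identical.
Codon 5: CGU Arg / AGG Arg — synonymous.
Codon 6: AUC Ile / AUC Ile — identical.
Codon 7: GUA Val / CAA Gln — nonsynonymous.
Codon 8: GCU Ala / GCA Ala — synonymous.
Codon 9: CCA Pro / CCU Pro — synonymous.
Nonsynonymous differences: 3.

3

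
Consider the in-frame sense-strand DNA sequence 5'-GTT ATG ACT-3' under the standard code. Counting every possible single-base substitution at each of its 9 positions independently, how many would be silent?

6

Codon 1 (GTT, Val): 3 synonymous substitutions.
Codon 2 (ATG, Met): 0 synonymous substitutions.
Codon 3 (ACT, Thr): 3 synonymous substitutions.
Total: 3 + 0 + 3 = 6.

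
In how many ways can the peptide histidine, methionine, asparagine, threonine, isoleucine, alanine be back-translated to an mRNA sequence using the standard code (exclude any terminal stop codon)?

192

His: 2 codons.
Met: 1 codon.
Asn: 2 codons.
Thr: 4 codons.
Ile: 3 codons.
Ala: 4 codons.
2 × 1 × 2 × 4 × 3 × 4 = 192.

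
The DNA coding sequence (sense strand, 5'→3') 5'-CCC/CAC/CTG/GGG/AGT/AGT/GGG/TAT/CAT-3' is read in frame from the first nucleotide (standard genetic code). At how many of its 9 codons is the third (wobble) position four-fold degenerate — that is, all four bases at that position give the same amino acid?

Codon 1 CCC (Pro): third position 4-fold.
Codon 2 CAC (His): third position 2-fold.
Codon 3 CTG (Leu): third position 4-fold.
Codon 4 GGG (Gly): third position 4-fold.
Codon 5 AGT (Ser): third position 2-fold.
Codon 6 AGT (Ser): third position 2-fold.
Codon 7 GGG (Gly): third position 4-fold.
Codon 8 TAT (Tyr): third position 2-fold.
Codon 9 CAT (His): third position 2-fold.
Four-fold degenerate third positions: 4.

4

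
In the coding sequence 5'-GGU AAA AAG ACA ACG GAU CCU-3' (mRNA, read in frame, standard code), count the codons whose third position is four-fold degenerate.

4

Codon 1 GGU (Gly): third position 4-fold.
Codon 2 AAA (Lys): third position 2-fold.
Codon 3 AAG (Lys): third position 2-fold.
Codon 4 ACA (Thr): third position 4-fold.
Codon 5 ACG (Thr): third position 4-fold.
Codon 6 GAU (Asp): third position 2-fold.
Codon 7 CCU (Pro): third position 4-fold.
Four-fold degenerate third positions: 4.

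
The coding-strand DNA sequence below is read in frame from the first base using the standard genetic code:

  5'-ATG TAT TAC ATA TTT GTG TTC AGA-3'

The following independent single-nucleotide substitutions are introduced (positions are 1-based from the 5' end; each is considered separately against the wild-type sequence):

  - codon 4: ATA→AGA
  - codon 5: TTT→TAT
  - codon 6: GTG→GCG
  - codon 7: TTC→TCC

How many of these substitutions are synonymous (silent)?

0

Codon 4: ATA (Ile) → AGA (Arg) — missense.
Codon 5: TTT (Phe) → TAT (Tyr) — missense.
Codon 6: GTG (Val) → GCG (Ala) — missense.
Codon 7: TTC (Phe) → TCC (Ser) — missense.
Synonymous: 0 of 4.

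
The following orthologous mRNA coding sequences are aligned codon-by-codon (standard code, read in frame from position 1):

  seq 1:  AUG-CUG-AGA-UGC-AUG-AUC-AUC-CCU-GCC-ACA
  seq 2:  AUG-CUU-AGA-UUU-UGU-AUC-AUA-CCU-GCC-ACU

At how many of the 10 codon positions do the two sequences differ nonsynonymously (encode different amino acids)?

Codon 1: AUG Met / AUG Met — identical.
Codon 2: CUG Leu / CUU Leu — synonymous.
Codon 3: AGA Arg / AGA Arg — identical.
Codon 4: UGC Cys / UUU Phe — nonsynonymous.
Codon 5: AUG Met / UGU Cys — nonsynonymous.
Codon 6: AUC Ile / AUC Ile — identical.
Codon 7: AUC Ile / AUA Ile — synonymous.
Codon 8: CCU Pro / CCU Pro — identical.
Codon 9: GCC Ala / GCC Ala — identical.
Codon 10: ACA Thr / ACU Thr — synonymous.
Nonsynonymous differences: 2.

2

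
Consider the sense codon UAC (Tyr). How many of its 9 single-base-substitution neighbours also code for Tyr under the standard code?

Position 1: none → 0 synonymous.
Position 2: none → 0 synonymous.
Position 3: UAU → 1 synonymous.
Total: 0 + 0 + 1 = 1.

1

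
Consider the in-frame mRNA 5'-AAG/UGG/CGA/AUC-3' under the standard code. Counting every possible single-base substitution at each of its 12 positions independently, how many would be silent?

7

Codon 1 (AAG, Lys): 1 synonymous substitution.
Codon 2 (UGG, Trp): 0 synonymous substitutions.
Codon 3 (CGA, Arg): 4 synonymous substitutions.
Codon 4 (AUC, Ile): 2 synonymous substitutions.
Total: 1 + 0 + 4 + 2 = 7.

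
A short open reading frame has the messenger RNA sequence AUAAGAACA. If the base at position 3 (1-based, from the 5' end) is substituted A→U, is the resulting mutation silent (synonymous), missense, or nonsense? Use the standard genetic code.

Position 3 falls in codon 1: AUA → Ile.
After the substitution the codon is AUU → Ile.
Both encode Ile, so the change is synonymous.

silent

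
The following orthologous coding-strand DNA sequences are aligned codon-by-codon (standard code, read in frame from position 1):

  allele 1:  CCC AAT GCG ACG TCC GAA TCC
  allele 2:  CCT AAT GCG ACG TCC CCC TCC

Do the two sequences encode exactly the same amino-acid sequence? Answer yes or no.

no

Codon 1: CCC Pro / CCT Pro — synonymous.
Codon 2: AAT Asn / AAT Asn — identical.
Codon 3: GCG Ala / GCG Ala — identical.
Codon 4: ACG Thr / ACG Thr — identical.
Codon 5: TCC Ser / TCC Ser — identical.
Codon 6: GAA Glu / CCC Pro — nonsynonymous.
Codon 7: TCC Ser / TCC Ser — identical.
Nonsynonymous differences: 1 → different protein.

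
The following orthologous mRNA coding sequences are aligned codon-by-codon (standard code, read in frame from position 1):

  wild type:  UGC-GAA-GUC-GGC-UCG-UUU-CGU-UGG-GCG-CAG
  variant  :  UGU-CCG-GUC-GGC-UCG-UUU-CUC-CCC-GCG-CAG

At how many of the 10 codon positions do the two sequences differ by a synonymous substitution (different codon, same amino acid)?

Codon 1: UGC Cys / UGU Cys — synonymous.
Codon 2: GAA Glu / CCG Pro — nonsynonymous.
Codon 3: GUC Val / GUC Val — identical.
Codon 4: GGC Gly / GGC Gly — identical.
Codon 5: UCG Ser / UCG Ser — identical.
Codon 6: UUU Phe / UUU Phe — identical.
Codon 7: CGU Arg / CUC Leu — nonsynonymous.
Codon 8: UGG Trp / CCC Pro — nonsynonymous.
Codon 9: GCG Ala / GCG Ala — identical.
Codon 10: CAG Gln / CAG Gln — identical.
Synonymous differences: 1.

1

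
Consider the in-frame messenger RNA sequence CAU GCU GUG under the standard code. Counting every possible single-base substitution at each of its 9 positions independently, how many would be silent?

7

Codon 1 (CAU, His): 1 synonymous substitution.
Codon 2 (GCU, Ala): 3 synonymous substitutions.
Codon 3 (GUG, Val): 3 synonymous substitutions.
Total: 1 + 3 + 3 = 7.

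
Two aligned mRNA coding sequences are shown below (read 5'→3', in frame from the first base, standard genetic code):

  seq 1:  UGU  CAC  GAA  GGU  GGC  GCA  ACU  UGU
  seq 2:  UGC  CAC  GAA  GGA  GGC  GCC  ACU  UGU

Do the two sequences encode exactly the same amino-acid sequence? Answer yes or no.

yes

Codon 1: UGU Cys / UGC Cys — synonymous.
Codon 2: CAC His / CAC His — identical.
Codon 3: GAA Glu / GAA Glu — identical.
Codon 4: GGU Gly / GGA Gly — synonymous.
Codon 5: GGC Gly / GGC Gly — identical.
Codon 6: GCA Ala / GCC Ala — synonymous.
Codon 7: ACU Thr / ACU Thr — identical.
Codon 8: UGU Cys / UGU Cys — identical.
Nonsynonymous differences: 0 → same protein.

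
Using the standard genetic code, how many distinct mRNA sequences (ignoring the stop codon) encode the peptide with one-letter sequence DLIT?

144

Asp: 2 codons.
Leu: 6 codons.
Ile: 3 codons.
Thr: 4 codons.
2 × 6 × 3 × 4 = 144.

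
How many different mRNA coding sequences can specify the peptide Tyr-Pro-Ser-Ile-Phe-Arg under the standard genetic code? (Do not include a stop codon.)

Tyr: 2 codons.
Pro: 4 codons.
Ser: 6 codons.
Ile: 3 codons.
Phe: 2 codons.
Arg: 6 codons.
2 × 4 × 6 × 3 × 2 × 6 = 1728.

1728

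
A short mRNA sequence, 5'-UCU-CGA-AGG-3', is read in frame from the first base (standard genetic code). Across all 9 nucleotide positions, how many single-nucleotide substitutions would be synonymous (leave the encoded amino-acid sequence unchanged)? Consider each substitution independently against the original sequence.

Codon 1 (UCU, Ser): 3 synonymous substitutions.
Codon 2 (CGA, Arg): 4 synonymous substitutions.
Codon 3 (AGG, Arg): 2 synonymous substitutions.
Total: 3 + 4 + 2 = 9.

9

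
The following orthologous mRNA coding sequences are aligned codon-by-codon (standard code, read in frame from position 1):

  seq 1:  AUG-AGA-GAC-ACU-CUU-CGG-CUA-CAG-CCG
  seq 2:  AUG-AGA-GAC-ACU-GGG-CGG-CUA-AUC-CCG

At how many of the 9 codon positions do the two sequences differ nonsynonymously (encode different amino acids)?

Codon 1: AUG Met / AUG Met — identical.
Codon 2: AGA Arg / AGA Arg — identical.
Codon 3: GAC Asp / GAC Asp — identical.
Codon 4: ACU Thr / ACU Thr — identical.
Codon 5: CUU Leu / GGG Gly — nonsynonymous.
Codon 6: CGG Arg / CGG Arg — identical.
Codon 7: CUA Leu / CUA Leu — identical.
Codon 8: CAG Gln / AUC Ile — nonsynonymous.
Codon 9: CCG Pro / CCG Pro — identical.
Nonsynonymous differences: 2.

2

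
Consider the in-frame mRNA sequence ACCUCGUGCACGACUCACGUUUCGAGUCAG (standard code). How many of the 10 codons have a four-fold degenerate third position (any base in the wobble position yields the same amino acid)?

Codon 1 ACC (Thr): third position 4-fold.
Codon 2 UCG (Ser): third position 4-fold.
Codon 3 UGC (Cys): third position 2-fold.
Codon 4 ACG (Thr): third position 4-fold.
Codon 5 ACU (Thr): third position 4-fold.
Codon 6 CAC (His): third position 2-fold.
Codon 7 GUU (Val): third position 4-fold.
Codon 8 UCG (Ser): third position 4-fold.
Codon 9 AGU (Ser): third position 2-fold.
Codon 10 CAG (Gln): third position 2-fold.
Four-fold degenerate third positions: 6.

6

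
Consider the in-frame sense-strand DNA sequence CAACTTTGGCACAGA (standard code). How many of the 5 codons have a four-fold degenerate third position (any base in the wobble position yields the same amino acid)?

Codon 1 CAA (Gln): third position 2-fold.
Codon 2 CTT (Leu): third position 4-fold.
Codon 3 TGG (Trp): third position 1-fold.
Codon 4 CAC (His): third position 2-fold.
Codon 5 AGA (Arg): third position 2-fold.
Four-fold degenerate third positions: 1.

1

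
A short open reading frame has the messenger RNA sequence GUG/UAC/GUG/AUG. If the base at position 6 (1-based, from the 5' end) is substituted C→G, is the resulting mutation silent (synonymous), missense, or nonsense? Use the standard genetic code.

Position 6 falls in codon 2: UAC → Tyr.
After the substitution the codon is UAG → Stop.
The new codon is a stop codon, so this is a nonsense mutation.

nonsense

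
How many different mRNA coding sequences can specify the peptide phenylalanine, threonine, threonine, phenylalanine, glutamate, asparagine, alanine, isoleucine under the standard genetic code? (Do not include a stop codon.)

3072

Phe: 2 codons.
Thr: 4 codons.
Thr: 4 codons.
Phe: 2 codons.
Glu: 2 codons.
Asn: 2 codons.
Ala: 4 codons.
Ile: 3 codons.
2 × 4 × 4 × 2 × 2 × 2 × 4 × 3 = 3072.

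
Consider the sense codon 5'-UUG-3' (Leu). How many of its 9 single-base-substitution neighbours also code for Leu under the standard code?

Position 1: CUG → 1 synonymous.
Position 2: none → 0 synonymous.
Position 3: UUA → 1 synonymous.
Total: 1 + 0 + 1 = 2.

2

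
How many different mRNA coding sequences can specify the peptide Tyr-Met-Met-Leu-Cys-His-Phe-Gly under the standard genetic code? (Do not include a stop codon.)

384

Tyr: 2 codons.
Met: 1 codon.
Met: 1 codon.
Leu: 6 codons.
Cys: 2 codons.
His: 2 codons.
Phe: 2 codons.
Gly: 4 codons.
2 × 1 × 1 × 6 × 2 × 2 × 2 × 4 = 384.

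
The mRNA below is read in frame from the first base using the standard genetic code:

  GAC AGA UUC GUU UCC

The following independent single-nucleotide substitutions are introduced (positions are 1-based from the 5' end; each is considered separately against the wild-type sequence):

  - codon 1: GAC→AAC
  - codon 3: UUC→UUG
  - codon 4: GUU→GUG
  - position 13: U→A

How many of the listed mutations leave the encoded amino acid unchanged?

Codon 1: GAC (Asp) → AAC (Asn) — missense.
Codon 3: UUC (Phe) → UUG (Leu) — missense.
Codon 4: GUU (Val) → GUG (Val) — synonymous.
Codon 5: UCC (Ser) → ACC (Thr) — missense.
Synonymous: 1 of 4.

1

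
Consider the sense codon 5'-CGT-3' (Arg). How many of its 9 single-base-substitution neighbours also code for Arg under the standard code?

3

Position 1: none → 0 synonymous.
Position 2: none → 0 synonymous.
Position 3: CGC, CGA, CGG → 3 synonymous.
Total: 0 + 0 + 3 = 3.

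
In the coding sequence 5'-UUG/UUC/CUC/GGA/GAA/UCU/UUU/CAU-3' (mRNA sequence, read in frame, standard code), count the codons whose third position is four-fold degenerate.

3

Codon 1 UUG (Leu): third position 2-fold.
Codon 2 UUC (Phe): third position 2-fold.
Codon 3 CUC (Leu): third position 4-fold.
Codon 4 GGA (Gly): third position 4-fold.
Codon 5 GAA (Glu): third position 2-fold.
Codon 6 UCU (Ser): third position 4-fold.
Codon 7 UUU (Phe): third position 2-fold.
Codon 8 CAU (His): third position 2-fold.
Four-fold degenerate third positions: 3.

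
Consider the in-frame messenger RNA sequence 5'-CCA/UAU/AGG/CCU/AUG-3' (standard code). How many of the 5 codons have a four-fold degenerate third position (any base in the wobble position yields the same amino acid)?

2

Codon 1 CCA (Pro): third position 4-fold.
Codon 2 UAU (Tyr): third position 2-fold.
Codon 3 AGG (Arg): third position 2-fold.
Codon 4 CCU (Pro): third position 4-fold.
Codon 5 AUG (Met): third position 1-fold.
Four-fold degenerate third positions: 2.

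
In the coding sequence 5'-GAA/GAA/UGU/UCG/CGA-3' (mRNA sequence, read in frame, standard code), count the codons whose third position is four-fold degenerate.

Codon 1 GAA (Glu): third position 2-fold.
Codon 2 GAA (Glu): third position 2-fold.
Codon 3 UGU (Cys): third position 2-fold.
Codon 4 UCG (Ser): third position 4-fold.
Codon 5 CGA (Arg): third position 4-fold.
Four-fold degenerate third positions: 2.

2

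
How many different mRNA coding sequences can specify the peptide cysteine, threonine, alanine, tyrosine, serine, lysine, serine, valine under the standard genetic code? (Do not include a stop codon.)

18432

Cys: 2 codons.
Thr: 4 codons.
Ala: 4 codons.
Tyr: 2 codons.
Ser: 6 codons.
Lys: 2 codons.
Ser: 6 codons.
Val: 4 codons.
2 × 4 × 4 × 2 × 6 × 2 × 6 × 4 = 18432.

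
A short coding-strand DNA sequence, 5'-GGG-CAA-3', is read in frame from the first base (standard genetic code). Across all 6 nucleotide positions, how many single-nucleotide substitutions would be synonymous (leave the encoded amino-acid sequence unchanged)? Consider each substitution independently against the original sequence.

4

Codon 1 (GGG, Gly): 3 synonymous substitutions.
Codon 2 (CAA, Gln): 1 synonymous substitution.
Total: 3 + 1 = 4.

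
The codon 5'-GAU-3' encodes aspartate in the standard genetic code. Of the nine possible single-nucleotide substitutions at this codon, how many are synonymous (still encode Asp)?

Position 1: none → 0 synonymous.
Position 2: none → 0 synonymous.
Position 3: GAC → 1 synonymous.
Total: 0 + 0 + 1 = 1.

1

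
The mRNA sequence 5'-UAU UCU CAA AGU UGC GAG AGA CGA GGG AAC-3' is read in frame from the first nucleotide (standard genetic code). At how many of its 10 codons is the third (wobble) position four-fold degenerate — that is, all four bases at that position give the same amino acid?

3

Codon 1 UAU (Tyr): third position 2-fold.
Codon 2 UCU (Ser): third position 4-fold.
Codon 3 CAA (Gln): third position 2-fold.
Codon 4 AGU (Ser): third position 2-fold.
Codon 5 UGC (Cys): third position 2-fold.
Codon 6 GAG (Glu): third position 2-fold.
Codon 7 AGA (Arg): third position 2-fold.
Codon 8 CGA (Arg): third position 4-fold.
Codon 9 GGG (Gly): third position 4-fold.
Codon 10 AAC (Asn): third position 2-fold.
Four-fold degenerate third positions: 3.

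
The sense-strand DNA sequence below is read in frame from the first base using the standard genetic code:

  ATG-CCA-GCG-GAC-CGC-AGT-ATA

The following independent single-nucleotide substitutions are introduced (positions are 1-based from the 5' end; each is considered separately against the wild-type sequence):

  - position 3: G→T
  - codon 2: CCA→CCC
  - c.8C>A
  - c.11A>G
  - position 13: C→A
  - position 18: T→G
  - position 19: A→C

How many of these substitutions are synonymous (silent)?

Codon 1: ATG (Met) → ATT (Ile) — missense.
Codon 2: CCA (Pro) → CCC (Pro) — synonymous.
Codon 3: GCG (Ala) → GAG (Glu) — missense.
Codon 4: GAC (Asp) → GGC (Gly) — missense.
Codon 5: CGC (Arg) → AGC (Ser) — missense.
Codon 6: AGT (Ser) → AGG (Arg) — missense.
Codon 7: ATA (Ile) → CTA (Leu) — missense.
Synonymous: 1 of 7.

1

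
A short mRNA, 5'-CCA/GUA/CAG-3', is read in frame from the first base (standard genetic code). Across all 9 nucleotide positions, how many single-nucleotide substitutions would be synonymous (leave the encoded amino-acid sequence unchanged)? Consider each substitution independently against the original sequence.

Codon 1 (CCA, Pro): 3 synonymous substitutions.
Codon 2 (GUA, Val): 3 synonymous substitutions.
Codon 3 (CAG, Gln): 1 synonymous substitution.
Total: 3 + 3 + 1 = 7.

7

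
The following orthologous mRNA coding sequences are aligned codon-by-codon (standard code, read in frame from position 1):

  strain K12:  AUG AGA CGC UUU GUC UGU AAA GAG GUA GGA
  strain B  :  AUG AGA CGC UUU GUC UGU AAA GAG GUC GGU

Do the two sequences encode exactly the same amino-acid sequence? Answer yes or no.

Codon 1: AUG Met / AUG Met — identical.
Codon 2: AGA Arg / AGA Arg — identical.
Codon 3: CGC Arg / CGC Arg — identical.
Codon 4: UUU Phe / UUU Phe — identical.
Codon 5: GUC Val / GUC Val — identical.
Codon 6: UGU Cys / UGU Cys — identical.
Codon 7: AAA Lys / AAA Lys — identical.
Codon 8: GAG Glu / GAG Glu — identical.
Codon 9: GUA Val / GUC Val — synonymous.
Codon 10: GGA Gly / GGU Gly — synonymous.
Nonsynonymous differences: 0 → same protein.

yes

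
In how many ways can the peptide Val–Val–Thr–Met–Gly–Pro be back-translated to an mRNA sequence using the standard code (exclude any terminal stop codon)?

1024

Val: 4 codons.
Val: 4 codons.
Thr: 4 codons.
Met: 1 codon.
Gly: 4 codons.
Pro: 4 codons.
4 × 4 × 4 × 1 × 4 × 4 = 1024.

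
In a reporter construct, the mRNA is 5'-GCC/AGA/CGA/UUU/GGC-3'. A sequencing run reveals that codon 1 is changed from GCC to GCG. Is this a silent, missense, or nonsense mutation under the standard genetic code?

Position 3 falls in codon 1: GCC → Ala.
After the substitution the codon is GCG → Ala.
Both encode Ala, so the change is synonymous.

silent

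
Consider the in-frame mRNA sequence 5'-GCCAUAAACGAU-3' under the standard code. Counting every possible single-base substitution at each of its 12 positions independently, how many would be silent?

7

Codon 1 (GCC, Ala): 3 synonymous substitutions.
Codon 2 (AUA, Ile): 2 synonymous substitutions.
Codon 3 (AAC, Asn): 1 synonymous substitution.
Codon 4 (GAU, Asp): 1 synonymous substitution.
Total: 3 + 2 + 1 + 1 = 7.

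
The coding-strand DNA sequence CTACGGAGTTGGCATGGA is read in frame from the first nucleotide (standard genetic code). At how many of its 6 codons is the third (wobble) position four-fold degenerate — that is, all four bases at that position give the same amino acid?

Codon 1 CTA (Leu): third position 4-fold.
Codon 2 CGG (Arg): third position 4-fold.
Codon 3 AGT (Ser): third position 2-fold.
Codon 4 TGG (Trp): third position 1-fold.
Codon 5 CAT (His): third position 2-fold.
Codon 6 GGA (Gly): third position 4-fold.
Four-fold degenerate third positions: 3.

3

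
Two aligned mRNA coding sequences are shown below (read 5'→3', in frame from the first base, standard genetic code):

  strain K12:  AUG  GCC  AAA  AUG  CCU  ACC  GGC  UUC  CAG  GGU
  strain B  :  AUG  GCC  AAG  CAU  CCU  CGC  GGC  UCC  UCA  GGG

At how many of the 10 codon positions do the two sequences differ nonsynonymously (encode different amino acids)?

Codon 1: AUG Met / AUG Met — identical.
Codon 2: GCC Ala / GCC Ala — identical.
Codon 3: AAA Lys / AAG Lys — synonymous.
Codon 4: AUG Met / CAU His — nonsynonymous.
Codon 5: CCU Pro / CCU Pro — identical.
Codon 6: ACC Thr / CGC Arg — nonsynonymous.
Codon 7: GGC Gly / GGC Gly — identical.
Codon 8: UUC Phe / UCC Ser — nonsynonymous.
Codon 9: CAG Gln / UCA Ser — nonsynonymous.
Codon 10: GGU Gly / GGG Gly — synonymous.
Nonsynonymous differences: 4.

4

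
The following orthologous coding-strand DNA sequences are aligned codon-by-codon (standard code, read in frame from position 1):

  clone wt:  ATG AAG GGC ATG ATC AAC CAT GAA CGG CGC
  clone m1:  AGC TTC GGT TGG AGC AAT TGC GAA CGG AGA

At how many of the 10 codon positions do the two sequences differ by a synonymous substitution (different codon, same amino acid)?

Codon 1: ATG Met / AGC Ser — nonsynonymous.
Codon 2: AAG Lys / TTC Phe — nonsynonymous.
Codon 3: GGC Gly / GGT Gly — synonymous.
Codon 4: ATG Met / TGG Trp — nonsynonymous.
Codon 5: ATC Ile / AGC Ser — nonsynonymous.
Codon 6: AAC Asn / AAT Asn — synonymous.
Codon 7: CAT His / TGC Cys — nonsynonymous.
Codon 8: GAA Glu / GAA Glu — identical.
Codon 9: CGG Arg / CGG Arg — identical.
Codon 10: CGC Arg / AGA Arg — synonymous.
Synonymous differences: 3.

3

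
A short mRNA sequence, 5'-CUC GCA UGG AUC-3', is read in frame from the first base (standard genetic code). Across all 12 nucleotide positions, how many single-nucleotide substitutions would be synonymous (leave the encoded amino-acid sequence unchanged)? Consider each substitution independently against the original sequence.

Codon 1 (CUC, Leu): 3 synonymous substitutions.
Codon 2 (GCA, Ala): 3 synonymous substitutions.
Codon 3 (UGG, Trp): 0 synonymous substitutions.
Codon 4 (AUC, Ile): 2 synonymous substitutions.
Total: 3 + 3 + 0 + 2 = 8.

8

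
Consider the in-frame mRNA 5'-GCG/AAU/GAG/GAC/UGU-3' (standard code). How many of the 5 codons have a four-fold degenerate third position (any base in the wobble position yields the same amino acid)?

1

Codon 1 GCG (Ala): third position 4-fold.
Codon 2 AAU (Asn): third position 2-fold.
Codon 3 GAG (Glu): third position 2-fold.
Codon 4 GAC (Asp): third position 2-fold.
Codon 5 UGU (Cys): third position 2-fold.
Four-fold degenerate third positions: 1.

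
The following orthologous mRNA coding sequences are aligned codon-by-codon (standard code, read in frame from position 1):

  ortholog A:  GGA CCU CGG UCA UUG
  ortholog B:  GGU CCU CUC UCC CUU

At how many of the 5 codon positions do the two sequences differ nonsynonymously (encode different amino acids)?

1

Codon 1: GGA Gly / GGU Gly — synonymous.
Codon 2: CCU Pro / CCU Pro — identical.
Codon 3: CGG Arg / CUC Leu — nonsynonymous.
Codon 4: UCA Ser / UCC Ser — synonymous.
Codon 5: UUG Leu / CUU Leu — synonymous.
Nonsynonymous differences: 1.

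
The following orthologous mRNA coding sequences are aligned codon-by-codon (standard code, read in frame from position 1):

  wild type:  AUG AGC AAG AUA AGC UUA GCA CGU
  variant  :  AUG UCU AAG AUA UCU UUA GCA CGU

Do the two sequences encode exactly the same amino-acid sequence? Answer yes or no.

yes

Codon 1: AUG Met / AUG Met — identical.
Codon 2: AGC Ser / UCU Ser — synonymous.
Codon 3: AAG Lys / AAG Lys — identical.
Codon 4: AUA Ile / AUA Ile — identical.
Codon 5: AGC Ser / UCU Ser — synonymous.
Codon 6: UUA Leu / UUA Leu — identical.
Codon 7: GCA Ala / GCA Ala — identical.
Codon 8: CGU Arg / CGU Arg — identical.
Nonsynonymous differences: 0 → same protein.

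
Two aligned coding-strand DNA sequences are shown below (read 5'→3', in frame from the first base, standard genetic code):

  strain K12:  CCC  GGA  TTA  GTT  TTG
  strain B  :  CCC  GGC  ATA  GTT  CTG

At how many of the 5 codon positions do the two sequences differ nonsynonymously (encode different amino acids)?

1

Codon 1: CCC Pro / CCC Pro — identical.
Codon 2: GGA Gly / GGC Gly — synonymous.
Codon 3: TTA Leu / ATA Ile — nonsynonymous.
Codon 4: GTT Val / GTT Val — identical.
Codon 5: TTG Leu / CTG Leu — synonymous.
Nonsynonymous differences: 1.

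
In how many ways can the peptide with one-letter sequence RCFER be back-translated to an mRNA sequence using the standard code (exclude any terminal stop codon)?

Arg: 6 codons.
Cys: 2 codons.
Phe: 2 codons.
Glu: 2 codons.
Arg: 6 codons.
6 × 2 × 2 × 2 × 6 = 288.

288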